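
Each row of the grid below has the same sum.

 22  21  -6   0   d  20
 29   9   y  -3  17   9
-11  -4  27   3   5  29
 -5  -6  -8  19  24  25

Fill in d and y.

d = -8, y = -12

The complete rows each total 49.
Row 1 is missing 49 − 57 = -8 (since 22 + 21 − 6 + 0 + 20 = 57).
Row 2 is missing 49 − 61 = -12 (since 29 + 9 − 3 + 17 + 9 = 61).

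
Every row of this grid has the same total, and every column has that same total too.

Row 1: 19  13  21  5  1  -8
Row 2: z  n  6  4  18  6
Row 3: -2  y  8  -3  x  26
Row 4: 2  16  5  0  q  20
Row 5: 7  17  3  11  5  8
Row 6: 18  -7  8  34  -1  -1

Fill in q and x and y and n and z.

Rows 1 and 5 both sum to 51, so that's the common total.
Row 4: 2 + 16 + 5 + 0 + 20 = 43, so its missing entry is 51 − 43 = 8.
Column 5: 1 + 18 + 8 + 5 − 1 = 31, so its missing entry is 51 − 31 = 20.
Row 3: -2 + 8 − 3 + 20 + 26 = 49, so its missing entry is 51 − 49 = 2.
Column 2: 13 + 2 + 16 + 17 − 7 = 41, so its missing entry is 51 − 41 = 10.
Row 2: 10 + 6 + 4 + 18 + 6 = 44, so its missing entry is 51 − 44 = 7.

q = 8, x = 20, y = 2, n = 10, z = 7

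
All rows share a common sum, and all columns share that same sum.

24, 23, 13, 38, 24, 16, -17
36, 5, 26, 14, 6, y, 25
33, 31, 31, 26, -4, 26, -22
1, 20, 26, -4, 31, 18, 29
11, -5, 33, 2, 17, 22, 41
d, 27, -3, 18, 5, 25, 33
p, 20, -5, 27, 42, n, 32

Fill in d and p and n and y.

Rows 1 and 3 both sum to 121, so that's the common total.
Row 2 has 36 + 5 + 26 + 14 + 6 + 25 = 112; the blank must be 121 − 112 = 9.
Row 6 has 27 − 3 + 18 + 5 + 25 + 33 = 105; the blank must be 121 − 105 = 16.
Column 6 has 16 + 9 + 26 + 18 + 22 + 25 = 116; the blank must be 121 − 116 = 5.
Row 7 has 20 − 5 + 27 + 42 + 5 + 32 = 121; the blank must be 121 − 121 = 0.

d = 16, p = 0, n = 5, y = 9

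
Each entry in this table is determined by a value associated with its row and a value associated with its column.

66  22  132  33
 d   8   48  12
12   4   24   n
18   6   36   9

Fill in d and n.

d = 24, n = 6

Each row is a constant multiple of every other row — this is a multiplication table with the headers hidden.
Row 2 is 48/132 = 4/11 times row 1, so its entry in column 1 is 66 × 4/11 = 24.
Row 3 is 24/132 = 2/11 times row 1, so its entry in column 4 is 33 × 2/11 = 6.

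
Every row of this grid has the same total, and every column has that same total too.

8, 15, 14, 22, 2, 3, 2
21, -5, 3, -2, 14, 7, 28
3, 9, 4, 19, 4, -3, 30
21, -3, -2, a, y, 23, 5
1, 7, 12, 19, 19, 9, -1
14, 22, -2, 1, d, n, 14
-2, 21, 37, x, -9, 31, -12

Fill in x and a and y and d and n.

Rows 1 and 2 both sum to 66, so that's the common total.
The known cells in column 6 total 70, leaving 66 − 70 = -4 for the blank.
The known cells in row 6 total 45, leaving 66 − 45 = 21 for the blank.
The known cells in column 5 total 51, leaving 66 − 51 = 15 for the blank.
The known cells in row 4 total 59, leaving 66 − 59 = 7 for the blank.
The known cells in row 7 total 66, leaving 66 − 66 = 0 for the blank.

x = 0, a = 7, y = 15, d = 21, n = -4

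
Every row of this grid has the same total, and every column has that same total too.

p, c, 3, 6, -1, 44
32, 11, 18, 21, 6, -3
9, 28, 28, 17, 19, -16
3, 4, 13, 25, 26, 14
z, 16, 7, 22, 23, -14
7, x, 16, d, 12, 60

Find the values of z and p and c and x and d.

Rows 2 and 3 both sum to 85, so that's the common total.
Row 5: 16 + 7 + 22 + 23 − 14 = 54, so its missing entry is 85 − 54 = 31.
Column 1: 32 + 9 + 3 + 31 + 7 = 82, so its missing entry is 85 − 82 = 3.
Row 1: 3 + 3 + 6 − 1 + 44 = 55, so its missing entry is 85 − 55 = 30.
Column 2: 30 + 11 + 28 + 4 + 16 = 89, so its missing entry is 85 − 89 = -4.
Row 6: 7 − 4 + 16 + 12 + 60 = 91, so its missing entry is 85 − 91 = -6.

z = 31, p = 3, c = 30, x = -4, d = -6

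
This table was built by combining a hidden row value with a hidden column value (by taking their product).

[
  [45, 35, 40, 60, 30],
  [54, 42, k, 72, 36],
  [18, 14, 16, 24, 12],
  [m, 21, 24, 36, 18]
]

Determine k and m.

Each row is a constant multiple of every other row — this is a multiplication table with the headers hidden.
Row 2 is 36/30 = 6/5 times row 1, so its entry in column 3 is 40 × 6/5 = 48.
Row 4 is 18/30 = 3/5 times row 1, so its entry in column 1 is 45 × 3/5 = 27.

k = 48, m = 27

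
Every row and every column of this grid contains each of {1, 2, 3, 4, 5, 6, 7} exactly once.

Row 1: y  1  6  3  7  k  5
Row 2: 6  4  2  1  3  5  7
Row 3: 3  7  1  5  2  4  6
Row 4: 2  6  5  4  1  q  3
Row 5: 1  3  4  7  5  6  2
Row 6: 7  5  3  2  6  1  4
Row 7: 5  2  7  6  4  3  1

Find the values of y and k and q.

Cell (1,1): column 1 already has {1, 2, 3, 5, 6, 7} → 4.
For row 4, column 6: row 4 already has {1, 2, 3, 4, 5, 6}; that leaves 7.
For row 1, column 6: row 1 already has {1, 3, 4, 5, 6, 7}; that leaves 2.

y = 4, k = 2, q = 7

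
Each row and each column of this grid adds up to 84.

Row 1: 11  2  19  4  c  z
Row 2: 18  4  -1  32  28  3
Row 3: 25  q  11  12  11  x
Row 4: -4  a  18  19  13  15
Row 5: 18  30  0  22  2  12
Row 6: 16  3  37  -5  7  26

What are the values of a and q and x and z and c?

a = 23, q = 22, x = 3, z = 25, c = 23

Column 5: 28 + 11 + 13 + 2 + 7 = 61, so its missing entry is 84 − 61 = 23.
Row 4: -4 + 18 + 19 + 13 + 15 = 61, so its missing entry is 84 − 61 = 23.
Column 2: 2 + 4 + 23 + 30 + 3 = 62, so its missing entry is 84 − 62 = 22.
Row 1: 11 + 2 + 19 + 4 + 23 = 59, so its missing entry is 84 − 59 = 25.
Row 3: 25 + 22 + 11 + 12 + 11 = 81, so its missing entry is 84 − 81 = 3.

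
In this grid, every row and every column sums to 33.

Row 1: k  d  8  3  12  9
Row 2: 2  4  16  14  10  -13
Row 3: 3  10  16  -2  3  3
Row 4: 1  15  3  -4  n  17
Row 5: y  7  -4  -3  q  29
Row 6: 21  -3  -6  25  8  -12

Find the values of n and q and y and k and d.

n = 1, q = -1, y = 5, k = 1, d = 0

Column 2: 4 + 10 + 15 + 7 − 3 = 33, so its missing entry is 33 − 33 = 0.
Row 4: 1 + 15 + 3 − 4 + 17 = 32, so its missing entry is 33 − 32 = 1.
Column 5: 12 + 10 + 3 + 1 + 8 = 34, so its missing entry is 33 − 34 = -1.
Row 5: 7 − 4 − 3 − 1 + 29 = 28, so its missing entry is 33 − 28 = 5.
Row 1: 0 + 8 + 3 + 12 + 9 = 32, so its missing entry is 33 − 32 = 1.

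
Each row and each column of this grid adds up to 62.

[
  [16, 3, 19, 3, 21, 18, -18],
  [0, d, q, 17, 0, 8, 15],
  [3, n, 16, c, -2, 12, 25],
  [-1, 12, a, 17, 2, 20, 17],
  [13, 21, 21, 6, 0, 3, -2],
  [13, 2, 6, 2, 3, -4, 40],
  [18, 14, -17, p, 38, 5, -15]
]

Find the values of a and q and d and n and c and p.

a = -5, q = 22, d = 0, n = 10, c = -2, p = 19

The known cells in row 4 total 67, leaving 62 − 67 = -5 for the blank.
The known cells in column 3 total 40, leaving 62 − 40 = 22 for the blank.
The known cells in row 2 total 62, leaving 62 − 62 = 0 for the blank.
The known cells in column 2 total 52, leaving 62 − 52 = 10 for the blank.
The known cells in row 3 total 64, leaving 62 − 64 = -2 for the blank.
The known cells in row 7 total 43, leaving 62 − 43 = 19 for the blank.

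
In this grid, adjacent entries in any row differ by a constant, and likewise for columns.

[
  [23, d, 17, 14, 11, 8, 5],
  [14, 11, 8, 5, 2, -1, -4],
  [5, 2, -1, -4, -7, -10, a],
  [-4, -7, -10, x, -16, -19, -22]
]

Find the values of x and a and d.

Along each row the entries change by -3 per step; down each column they change by -9.
Row 4: from -4 at column 1, stepping by -3 to column 4 gives -13.
Row 3: from 5 at column 1, stepping by -3 to column 7 gives -13.
Row 1: from 23 at column 1, stepping by -3 to column 2 gives 20.

x = -13, a = -13, d = 20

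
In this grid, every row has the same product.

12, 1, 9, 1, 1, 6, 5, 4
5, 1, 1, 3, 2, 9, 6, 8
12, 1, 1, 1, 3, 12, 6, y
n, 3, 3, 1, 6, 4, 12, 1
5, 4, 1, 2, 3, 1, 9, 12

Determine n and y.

Rows 1 and 2 each multiply to 12960, so every row has product 12960.
Row 4: 3×3×1×6×4×12×1 = 2592, so the missing entry is 12960 ÷ 2592 = 5.
Row 3: 12×1×1×1×3×12×6 = 2592, so the missing entry is 12960 ÷ 2592 = 5.

n = 5, y = 5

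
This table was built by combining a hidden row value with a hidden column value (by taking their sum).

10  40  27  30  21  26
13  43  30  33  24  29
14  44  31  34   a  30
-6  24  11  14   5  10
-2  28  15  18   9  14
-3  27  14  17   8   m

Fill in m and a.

m = 13, a = 25

The difference between any two rows is the same in every column — this is an addition table with the headers hidden.
Row 6 minus row 1 is 17 − 30 = -13, so its entry in column 6 is 26 + (-13) = 13.
Row 3 minus row 1 is 34 − 30 = 4, so its entry in column 5 is 21 + 4 = 25.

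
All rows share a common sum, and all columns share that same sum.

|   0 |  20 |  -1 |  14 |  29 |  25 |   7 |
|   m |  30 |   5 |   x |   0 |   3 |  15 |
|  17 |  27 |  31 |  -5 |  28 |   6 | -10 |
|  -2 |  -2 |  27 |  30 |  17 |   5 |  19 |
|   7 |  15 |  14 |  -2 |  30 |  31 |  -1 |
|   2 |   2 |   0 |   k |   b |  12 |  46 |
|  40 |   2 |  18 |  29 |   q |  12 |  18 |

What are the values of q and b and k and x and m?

Rows 1 and 3 both sum to 94, so that's the common total.
The known cells in row 7 total 119, leaving 94 − 119 = -25 for the blank.
The known cells in column 5 total 79, leaving 94 − 79 = 15 for the blank.
The known cells in column 1 total 64, leaving 94 − 64 = 30 for the blank.
The known cells in row 6 total 77, leaving 94 − 77 = 17 for the blank.
The known cells in row 2 total 83, leaving 94 − 83 = 11 for the blank.

q = -25, b = 15, k = 17, x = 11, m = 30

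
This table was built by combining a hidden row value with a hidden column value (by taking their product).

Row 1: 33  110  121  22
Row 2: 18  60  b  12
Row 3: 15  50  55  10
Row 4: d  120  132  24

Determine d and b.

d = 36, b = 66

Each row is a constant multiple of every other row — this is a multiplication table with the headers hidden.
Row 4 is 120/110 = 12/11 times row 1, so its entry in column 1 is 33 × 12/11 = 36.
Row 2 is 60/110 = 6/11 times row 1, so its entry in column 3 is 121 × 6/11 = 66.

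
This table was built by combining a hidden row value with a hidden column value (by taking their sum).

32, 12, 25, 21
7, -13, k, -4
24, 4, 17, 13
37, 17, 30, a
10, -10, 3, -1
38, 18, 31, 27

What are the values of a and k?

The difference between any two rows is the same in every column — this is an addition table with the headers hidden.
Row 4 minus row 1 is 37 − 32 = 5, so its entry in column 4 is 21 + 5 = 26.
Row 2 minus row 1 is 7 − 32 = -25, so its entry in column 3 is 25 + (-25) = 0.

a = 26, k = 0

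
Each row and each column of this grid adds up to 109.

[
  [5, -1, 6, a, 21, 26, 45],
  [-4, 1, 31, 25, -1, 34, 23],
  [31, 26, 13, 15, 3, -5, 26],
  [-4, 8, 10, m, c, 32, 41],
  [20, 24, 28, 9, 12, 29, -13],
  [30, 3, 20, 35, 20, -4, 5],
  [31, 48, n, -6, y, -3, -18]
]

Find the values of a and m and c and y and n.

Column 3: 6 + 31 + 13 + 10 + 28 + 20 = 108, so its missing entry is 109 − 108 = 1.
Row 1: 5 − 1 + 6 + 21 + 26 + 45 = 102, so its missing entry is 109 − 102 = 7.
Row 7: 31 + 48 + 1 − 6 − 3 − 18 = 53, so its missing entry is 109 − 53 = 56.
Column 5: 21 − 1 + 3 + 12 + 20 + 56 = 111, so its missing entry is 109 − 111 = -2.
Row 4: -4 + 8 + 10 − 2 + 32 + 41 = 85, so its missing entry is 109 − 85 = 24.

a = 7, m = 24, c = -2, y = 56, n = 1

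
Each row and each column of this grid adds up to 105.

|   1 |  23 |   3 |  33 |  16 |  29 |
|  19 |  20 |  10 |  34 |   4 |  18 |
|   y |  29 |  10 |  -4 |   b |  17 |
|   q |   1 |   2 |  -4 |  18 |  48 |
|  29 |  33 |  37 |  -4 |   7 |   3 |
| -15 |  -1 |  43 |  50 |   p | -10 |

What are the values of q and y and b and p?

Row 6: -15 − 1 + 43 + 50 − 10 = 67, so its missing entry is 105 − 67 = 38.
Column 5: 16 + 4 + 18 + 7 + 38 = 83, so its missing entry is 105 − 83 = 22.
Row 3: 29 + 10 − 4 + 22 + 17 = 74, so its missing entry is 105 − 74 = 31.
Row 4: 1 + 2 − 4 + 18 + 48 = 65, so its missing entry is 105 − 65 = 40.

q = 40, y = 31, b = 22, p = 38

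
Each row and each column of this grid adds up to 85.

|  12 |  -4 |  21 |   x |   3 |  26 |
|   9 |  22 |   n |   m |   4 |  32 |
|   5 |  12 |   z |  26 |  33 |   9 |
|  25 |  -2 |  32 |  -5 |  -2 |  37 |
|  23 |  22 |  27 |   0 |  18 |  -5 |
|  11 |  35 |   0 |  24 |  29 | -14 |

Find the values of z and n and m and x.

Row 1 has 12 − 4 + 21 + 3 + 26 = 58; the blank must be 85 − 58 = 27.
Column 4 has 27 + 26 − 5 + 0 + 24 = 72; the blank must be 85 − 72 = 13.
Row 2 has 9 + 22 + 13 + 4 + 32 = 80; the blank must be 85 − 80 = 5.
Row 3 has 5 + 12 + 26 + 33 + 9 = 85; the blank must be 85 − 85 = 0.

z = 0, n = 5, m = 13, x = 27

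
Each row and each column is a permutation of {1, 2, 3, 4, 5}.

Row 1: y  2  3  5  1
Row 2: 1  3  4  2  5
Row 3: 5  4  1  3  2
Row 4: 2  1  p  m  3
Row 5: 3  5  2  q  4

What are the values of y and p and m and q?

y = 4, p = 5, m = 4, q = 1

For row 1, column 1: row 1 already has {1, 2, 3, 5}; that leaves 4.
Cell (4,3): column 3 already has {1, 2, 3, 4} → 5.
Cell (4,4): row 4 already has {1, 2, 3, 5} → 4.
At (row 5, col 4): row 5 already has {2, 3, 4, 5}, so the value is 1.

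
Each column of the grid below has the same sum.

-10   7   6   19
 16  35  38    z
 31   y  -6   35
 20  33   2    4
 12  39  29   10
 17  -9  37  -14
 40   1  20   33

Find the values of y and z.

Columns 1 and 3 both add up to 126, so every column sums to 126.
Column 2: 7 + 35 + 33 + 39 − 9 + 1 = 106, so the missing entry is 126 − 106 = 20.
Column 4: 19 + 35 + 4 + 10 − 14 + 33 = 87, so the missing entry is 126 − 87 = 39.

y = 20, z = 39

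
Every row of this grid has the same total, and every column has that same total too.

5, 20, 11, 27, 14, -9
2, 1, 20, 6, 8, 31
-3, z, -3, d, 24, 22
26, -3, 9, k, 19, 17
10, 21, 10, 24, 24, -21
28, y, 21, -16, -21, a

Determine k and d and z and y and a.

Rows 1 and 2 both sum to 68, so that's the common total.
Column 6: -9 + 31 + 22 + 17 − 21 = 40, so its missing entry is 68 − 40 = 28.
Row 6: 28 + 21 − 16 − 21 + 28 = 40, so its missing entry is 68 − 40 = 28.
Column 2: 20 + 1 − 3 + 21 + 28 = 67, so its missing entry is 68 − 67 = 1.
Row 3: -3 + 1 − 3 + 24 + 22 = 41, so its missing entry is 68 − 41 = 27.
Row 4: 26 − 3 + 9 + 19 + 17 = 68, so its missing entry is 68 − 68 = 0.

k = 0, d = 27, z = 1, y = 28, a = 28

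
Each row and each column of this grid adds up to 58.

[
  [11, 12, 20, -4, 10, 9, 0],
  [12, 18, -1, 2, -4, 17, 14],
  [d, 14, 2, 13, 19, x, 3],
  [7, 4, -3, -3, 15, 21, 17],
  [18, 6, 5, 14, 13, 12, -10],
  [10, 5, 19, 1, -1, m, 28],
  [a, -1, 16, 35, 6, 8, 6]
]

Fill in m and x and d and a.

Row 6: 10 + 5 + 19 + 1 − 1 + 28 = 62, so its missing entry is 58 − 62 = -4.
Column 6: 9 + 17 + 21 + 12 − 4 + 8 = 63, so its missing entry is 58 − 63 = -5.
Row 3: 14 + 2 + 13 + 19 − 5 + 3 = 46, so its missing entry is 58 − 46 = 12.
Row 7: -1 + 16 + 35 + 6 + 8 + 6 = 70, so its missing entry is 58 − 70 = -12.

m = -4, x = -5, d = 12, a = -12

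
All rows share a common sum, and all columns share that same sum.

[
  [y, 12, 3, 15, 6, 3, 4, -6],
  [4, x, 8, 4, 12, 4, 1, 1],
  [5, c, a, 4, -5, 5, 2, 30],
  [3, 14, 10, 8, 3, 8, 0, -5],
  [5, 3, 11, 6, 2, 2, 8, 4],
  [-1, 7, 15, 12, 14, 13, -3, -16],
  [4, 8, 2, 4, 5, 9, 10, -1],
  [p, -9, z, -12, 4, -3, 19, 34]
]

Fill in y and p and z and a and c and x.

y = 4, p = 17, z = -9, a = 1, c = -1, x = 7

Rows 4 and 5 both sum to 41, so that's the common total.
Row 1: 12 + 3 + 15 + 6 + 3 + 4 − 6 = 37, so its missing entry is 41 − 37 = 4.
Row 2: 4 + 8 + 4 + 12 + 4 + 1 + 1 = 34, so its missing entry is 41 − 34 = 7.
Column 2: 12 + 7 + 14 + 3 + 7 + 8 − 9 = 42, so its missing entry is 41 − 42 = -1.
Column 1: 4 + 4 + 5 + 3 + 5 − 1 + 4 = 24, so its missing entry is 41 − 24 = 17.
Row 8: 17 − 9 − 12 + 4 − 3 + 19 + 34 = 50, so its missing entry is 41 − 50 = -9.
Row 3: 5 − 1 + 4 − 5 + 5 + 2 + 30 = 40, so its missing entry is 41 − 40 = 1.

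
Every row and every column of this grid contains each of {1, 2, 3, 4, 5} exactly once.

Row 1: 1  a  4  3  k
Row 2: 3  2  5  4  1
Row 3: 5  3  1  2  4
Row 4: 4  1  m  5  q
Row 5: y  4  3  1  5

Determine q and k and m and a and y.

q = 3, k = 2, m = 2, a = 5, y = 2

For row 1, column 2: column 2 already has {1, 2, 3, 4}; that leaves 5.
Cell (5,1): row 5 already has {1, 3, 4, 5} → 2.
Cell (1,5): row 1 already has {1, 3, 4, 5} → 2.
Cell (4,5): column 5 already has {1, 2, 4, 5} → 3.
For row 4, column 3: row 4 already has {1, 3, 4, 5}; that leaves 2.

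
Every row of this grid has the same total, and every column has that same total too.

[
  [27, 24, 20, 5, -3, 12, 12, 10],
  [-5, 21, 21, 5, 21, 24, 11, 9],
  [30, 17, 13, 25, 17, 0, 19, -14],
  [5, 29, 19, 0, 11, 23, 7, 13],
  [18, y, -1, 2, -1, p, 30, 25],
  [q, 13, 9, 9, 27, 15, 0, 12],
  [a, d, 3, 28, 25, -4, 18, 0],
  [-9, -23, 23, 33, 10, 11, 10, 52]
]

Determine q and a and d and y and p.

q = 22, a = 19, d = 18, y = 8, p = 26

Rows 1 and 2 both sum to 107, so that's the common total.
The known cells in column 6 total 81, leaving 107 − 81 = 26 for the blank.
The known cells in row 6 total 85, leaving 107 − 85 = 22 for the blank.
The known cells in column 1 total 88, leaving 107 − 88 = 19 for the blank.
The known cells in row 7 total 89, leaving 107 − 89 = 18 for the blank.
The known cells in row 5 total 99, leaving 107 − 99 = 8 for the blank.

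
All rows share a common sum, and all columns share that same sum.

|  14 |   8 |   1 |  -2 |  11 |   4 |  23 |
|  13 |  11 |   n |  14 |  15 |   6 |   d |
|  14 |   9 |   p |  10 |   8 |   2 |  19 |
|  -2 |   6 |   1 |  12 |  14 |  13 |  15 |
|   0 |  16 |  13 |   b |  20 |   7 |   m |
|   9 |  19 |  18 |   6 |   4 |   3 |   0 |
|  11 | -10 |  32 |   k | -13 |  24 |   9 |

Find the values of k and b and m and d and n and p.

k = 6, b = 13, m = -10, d = 3, n = -3, p = -3

Rows 1 and 4 both sum to 59, so that's the common total.
Row 3: 14 + 9 + 10 + 8 + 2 + 19 = 62, so its missing entry is 59 − 62 = -3.
Column 3: 1 − 3 + 1 + 13 + 18 + 32 = 62, so its missing entry is 59 − 62 = -3.
Row 2: 13 + 11 − 3 + 14 + 15 + 6 = 56, so its missing entry is 59 − 56 = 3.
Column 7: 23 + 3 + 19 + 15 + 0 + 9 = 69, so its missing entry is 59 − 69 = -10.
Row 5: 0 + 16 + 13 + 20 + 7 − 10 = 46, so its missing entry is 59 − 46 = 13.
Row 7: 11 − 10 + 32 − 13 + 24 + 9 = 53, so its missing entry is 59 − 53 = 6.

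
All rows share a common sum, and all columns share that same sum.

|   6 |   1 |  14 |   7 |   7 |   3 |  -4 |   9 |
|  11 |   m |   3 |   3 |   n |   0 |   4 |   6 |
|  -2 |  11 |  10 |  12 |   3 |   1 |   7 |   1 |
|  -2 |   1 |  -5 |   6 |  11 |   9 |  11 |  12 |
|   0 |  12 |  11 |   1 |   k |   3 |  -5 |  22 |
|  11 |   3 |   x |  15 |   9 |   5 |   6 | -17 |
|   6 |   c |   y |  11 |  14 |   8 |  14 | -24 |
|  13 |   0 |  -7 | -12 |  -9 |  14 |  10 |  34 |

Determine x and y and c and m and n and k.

Rows 1 and 3 both sum to 43, so that's the common total.
Row 5 has 0 + 12 + 11 + 1 + 3 − 5 + 22 = 44; the blank must be 43 − 44 = -1.
Column 5 has 7 + 3 + 11 − 1 + 9 + 14 − 9 = 34; the blank must be 43 − 34 = 9.
Row 2 has 11 + 3 + 3 + 9 + 0 + 4 + 6 = 36; the blank must be 43 − 36 = 7.
Column 2 has 1 + 7 + 11 + 1 + 12 + 3 + 0 = 35; the blank must be 43 − 35 = 8.
Row 7 has 6 + 8 + 11 + 14 + 8 + 14 − 24 = 37; the blank must be 43 − 37 = 6.
Row 6 has 11 + 3 + 15 + 9 + 5 + 6 − 17 = 32; the blank must be 43 − 32 = 11.

x = 11, y = 6, c = 8, m = 7, n = 9, k = -1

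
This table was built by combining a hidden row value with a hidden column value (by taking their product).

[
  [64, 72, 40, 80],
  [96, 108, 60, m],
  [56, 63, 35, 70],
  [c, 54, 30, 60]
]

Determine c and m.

c = 48, m = 120

Each row is a constant multiple of every other row — this is a multiplication table with the headers hidden.
Row 4 is 30/40 = 3/4 times row 1, so its entry in column 1 is 64 × 3/4 = 48.
Row 2 is 60/40 = 3/2 times row 1, so its entry in column 4 is 80 × 3/2 = 120.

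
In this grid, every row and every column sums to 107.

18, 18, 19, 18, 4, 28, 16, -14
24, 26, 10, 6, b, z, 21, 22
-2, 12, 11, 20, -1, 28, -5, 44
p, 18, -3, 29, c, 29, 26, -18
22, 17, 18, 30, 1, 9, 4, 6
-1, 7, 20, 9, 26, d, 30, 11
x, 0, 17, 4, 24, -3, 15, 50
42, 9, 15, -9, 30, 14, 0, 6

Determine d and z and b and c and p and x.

d = 5, z = -3, b = 1, c = 22, p = 4, x = 0

The known cells in row 6 total 102, leaving 107 − 102 = 5 for the blank.
The known cells in column 6 total 110, leaving 107 − 110 = -3 for the blank.
The known cells in row 2 total 106, leaving 107 − 106 = 1 for the blank.
The known cells in column 5 total 85, leaving 107 − 85 = 22 for the blank.
The known cells in row 4 total 103, leaving 107 − 103 = 4 for the blank.
The known cells in row 7 total 107, leaving 107 − 107 = 0 for the blank.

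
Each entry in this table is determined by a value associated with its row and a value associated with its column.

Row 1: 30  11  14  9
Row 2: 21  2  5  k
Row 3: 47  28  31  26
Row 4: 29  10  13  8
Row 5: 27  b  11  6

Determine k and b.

k = 0, b = 8

The difference between any two rows is the same in every column — this is an addition table with the headers hidden.
Row 2 minus row 1 is 5 − 14 = -9, so its entry in column 4 is 9 + (-9) = 0.
Row 5 minus row 1 is 11 − 14 = -3, so its entry in column 2 is 11 + (-3) = 8.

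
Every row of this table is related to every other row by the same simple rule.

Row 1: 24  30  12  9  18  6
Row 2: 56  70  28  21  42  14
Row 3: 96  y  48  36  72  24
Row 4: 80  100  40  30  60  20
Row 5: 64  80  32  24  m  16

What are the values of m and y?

m = 48, y = 120

Each row is a constant multiple of every other row — this is a multiplication table with the headers hidden.
Row 5 is 24/9 = 8/3 times row 1, so its entry in column 5 is 18 × 8/3 = 48.
Row 3 is 36/9 = 4/1 times row 1, so its entry in column 2 is 30 × 4/1 = 120.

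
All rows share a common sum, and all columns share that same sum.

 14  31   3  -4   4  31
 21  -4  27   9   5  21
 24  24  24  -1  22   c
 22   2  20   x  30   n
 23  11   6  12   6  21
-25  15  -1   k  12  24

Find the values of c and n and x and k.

c = -14, n = -4, x = 9, k = 54

Rows 1 and 2 both sum to 79, so that's the common total.
Row 6 has -25 + 15 − 1 + 12 + 24 = 25; the blank must be 79 − 25 = 54.
Row 3 has 24 + 24 + 24 − 1 + 22 = 93; the blank must be 79 − 93 = -14.
Column 4 has -4 + 9 − 1 + 12 + 54 = 70; the blank must be 79 − 70 = 9.
Row 4 has 22 + 2 + 20 + 9 + 30 = 83; the blank must be 79 − 83 = -4.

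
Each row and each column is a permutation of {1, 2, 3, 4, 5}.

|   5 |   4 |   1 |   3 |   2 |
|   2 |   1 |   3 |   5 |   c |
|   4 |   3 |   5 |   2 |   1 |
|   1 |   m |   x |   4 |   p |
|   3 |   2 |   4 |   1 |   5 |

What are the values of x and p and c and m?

x = 2, p = 3, c = 4, m = 5

At (row 4, col 2): column 2 already has {1, 2, 3, 4}, so the value is 5.
At (row 4, col 3): column 3 already has {1, 3, 4, 5}, so the value is 2.
At (row 4, col 5): row 4 already has {1, 2, 4, 5}, so the value is 3.
At (row 2, col 5): row 2 already has {1, 2, 3, 5}, so the value is 4.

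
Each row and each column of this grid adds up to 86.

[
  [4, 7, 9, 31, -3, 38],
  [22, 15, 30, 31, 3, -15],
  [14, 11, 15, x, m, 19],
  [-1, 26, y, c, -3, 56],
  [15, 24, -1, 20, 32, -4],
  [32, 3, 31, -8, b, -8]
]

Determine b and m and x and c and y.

b = 36, m = 21, x = 6, c = 6, y = 2

Row 6: 32 + 3 + 31 − 8 − 8 = 50, so its missing entry is 86 − 50 = 36.
Column 5: -3 + 3 − 3 + 32 + 36 = 65, so its missing entry is 86 − 65 = 21.
Row 3: 14 + 11 + 15 + 21 + 19 = 80, so its missing entry is 86 − 80 = 6.
Column 4: 31 + 31 + 6 + 20 − 8 = 80, so its missing entry is 86 − 80 = 6.
Row 4: -1 + 26 + 6 − 3 + 56 = 84, so its missing entry is 86 − 84 = 2.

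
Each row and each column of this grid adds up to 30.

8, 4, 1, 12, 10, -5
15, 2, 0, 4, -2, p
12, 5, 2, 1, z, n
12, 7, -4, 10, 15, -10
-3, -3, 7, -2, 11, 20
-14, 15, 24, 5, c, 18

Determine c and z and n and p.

c = -18, z = 14, n = -4, p = 11

Row 6: -14 + 15 + 24 + 5 + 18 = 48, so its missing entry is 30 − 48 = -18.
Column 5: 10 − 2 + 15 + 11 − 18 = 16, so its missing entry is 30 − 16 = 14.
Row 3: 12 + 5 + 2 + 1 + 14 = 34, so its missing entry is 30 − 34 = -4.
Row 2: 15 + 2 + 0 + 4 − 2 = 19, so its missing entry is 30 − 19 = 11.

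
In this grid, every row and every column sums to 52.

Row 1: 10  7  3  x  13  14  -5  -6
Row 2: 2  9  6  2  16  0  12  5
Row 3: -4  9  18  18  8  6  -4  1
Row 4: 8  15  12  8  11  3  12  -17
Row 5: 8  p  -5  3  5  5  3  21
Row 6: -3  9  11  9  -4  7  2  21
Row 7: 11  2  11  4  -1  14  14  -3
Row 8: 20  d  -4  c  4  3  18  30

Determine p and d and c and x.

p = 12, d = -11, c = -8, x = 16

Row 1: 10 + 7 + 3 + 13 + 14 − 5 − 6 = 36, so its missing entry is 52 − 36 = 16.
Row 5: 8 − 5 + 3 + 5 + 5 + 3 + 21 = 40, so its missing entry is 52 − 40 = 12.
Column 2: 7 + 9 + 9 + 15 + 12 + 9 + 2 = 63, so its missing entry is 52 − 63 = -11.
Row 8: 20 − 11 − 4 + 4 + 3 + 18 + 30 = 60, so its missing entry is 52 − 60 = -8.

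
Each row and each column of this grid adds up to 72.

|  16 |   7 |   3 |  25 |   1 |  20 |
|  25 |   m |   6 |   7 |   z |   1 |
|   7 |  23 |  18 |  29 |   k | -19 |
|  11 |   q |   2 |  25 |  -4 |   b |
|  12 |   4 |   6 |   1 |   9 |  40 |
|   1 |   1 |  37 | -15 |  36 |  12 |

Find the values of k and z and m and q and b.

Row 3: 7 + 23 + 18 + 29 − 19 = 58, so its missing entry is 72 − 58 = 14.
Column 5: 1 + 14 − 4 + 9 + 36 = 56, so its missing entry is 72 − 56 = 16.
Row 2: 25 + 6 + 7 + 16 + 1 = 55, so its missing entry is 72 − 55 = 17.
Column 2: 7 + 17 + 23 + 4 + 1 = 52, so its missing entry is 72 − 52 = 20.
Row 4: 11 + 20 + 2 + 25 − 4 = 54, so its missing entry is 72 − 54 = 18.

k = 14, z = 16, m = 17, q = 20, b = 18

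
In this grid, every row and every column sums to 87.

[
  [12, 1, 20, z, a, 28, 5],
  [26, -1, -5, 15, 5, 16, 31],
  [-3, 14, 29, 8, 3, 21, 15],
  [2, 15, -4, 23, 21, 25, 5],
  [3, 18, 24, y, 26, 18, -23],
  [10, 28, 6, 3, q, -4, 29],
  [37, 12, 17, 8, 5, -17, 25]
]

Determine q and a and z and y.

Row 6: 10 + 28 + 6 + 3 − 4 + 29 = 72, so its missing entry is 87 − 72 = 15.
Column 5: 5 + 3 + 21 + 26 + 15 + 5 = 75, so its missing entry is 87 − 75 = 12.
Row 1: 12 + 1 + 20 + 12 + 28 + 5 = 78, so its missing entry is 87 − 78 = 9.
Row 5: 3 + 18 + 24 + 26 + 18 − 23 = 66, so its missing entry is 87 − 66 = 21.

q = 15, a = 12, z = 9, y = 21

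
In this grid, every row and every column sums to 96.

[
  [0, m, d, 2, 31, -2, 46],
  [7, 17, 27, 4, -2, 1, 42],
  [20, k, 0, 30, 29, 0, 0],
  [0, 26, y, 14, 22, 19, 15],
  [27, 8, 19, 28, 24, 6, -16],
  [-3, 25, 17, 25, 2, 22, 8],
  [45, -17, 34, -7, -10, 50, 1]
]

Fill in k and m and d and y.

Row 3: 20 + 0 + 30 + 29 + 0 + 0 = 79, so its missing entry is 96 − 79 = 17.
Column 2: 17 + 17 + 26 + 8 + 25 − 17 = 76, so its missing entry is 96 − 76 = 20.
Row 1: 0 + 20 + 2 + 31 − 2 + 46 = 97, so its missing entry is 96 − 97 = -1.
Row 4: 0 + 26 + 14 + 22 + 19 + 15 = 96, so its missing entry is 96 − 96 = 0.

k = 17, m = 20, d = -1, y = 0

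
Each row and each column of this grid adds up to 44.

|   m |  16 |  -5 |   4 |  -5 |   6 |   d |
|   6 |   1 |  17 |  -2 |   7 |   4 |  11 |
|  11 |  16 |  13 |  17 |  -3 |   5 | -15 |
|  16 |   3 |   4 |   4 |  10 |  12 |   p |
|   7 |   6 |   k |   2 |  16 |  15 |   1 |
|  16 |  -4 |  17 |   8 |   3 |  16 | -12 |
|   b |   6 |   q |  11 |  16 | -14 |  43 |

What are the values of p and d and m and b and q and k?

p = -5, d = 21, m = 7, b = -19, q = 1, k = -3

Row 5 has 7 + 6 + 2 + 16 + 15 + 1 = 47; the blank must be 44 − 47 = -3.
Column 3 has -5 + 17 + 13 + 4 − 3 + 17 = 43; the blank must be 44 − 43 = 1.
Row 4 has 16 + 3 + 4 + 4 + 10 + 12 = 49; the blank must be 44 − 49 = -5.
Column 7 has 11 − 15 − 5 + 1 − 12 + 43 = 23; the blank must be 44 − 23 = 21.
Row 1 has 16 − 5 + 4 − 5 + 6 + 21 = 37; the blank must be 44 − 37 = 7.
Row 7 has 6 + 1 + 11 + 16 − 14 + 43 = 63; the blank must be 44 − 63 = -19.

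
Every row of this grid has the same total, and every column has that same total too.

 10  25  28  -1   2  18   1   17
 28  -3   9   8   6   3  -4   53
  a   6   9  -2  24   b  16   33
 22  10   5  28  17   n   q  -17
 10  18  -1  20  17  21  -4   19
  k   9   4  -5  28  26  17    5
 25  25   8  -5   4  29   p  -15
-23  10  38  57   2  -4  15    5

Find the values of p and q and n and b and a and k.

Rows 1 and 2 both sum to 100, so that's the common total.
Row 6: 9 + 4 − 5 + 28 + 26 + 17 + 5 = 84, so its missing entry is 100 − 84 = 16.
Column 1: 10 + 28 + 22 + 10 + 16 + 25 − 23 = 88, so its missing entry is 100 − 88 = 12.
Row 7: 25 + 25 + 8 − 5 + 4 + 29 − 15 = 71, so its missing entry is 100 − 71 = 29.
Column 7: 1 − 4 + 16 − 4 + 17 + 29 + 15 = 70, so its missing entry is 100 − 70 = 30.
Row 3: 12 + 6 + 9 − 2 + 24 + 16 + 33 = 98, so its missing entry is 100 − 98 = 2.
Row 4: 22 + 10 + 5 + 28 + 17 + 30 − 17 = 95, so its missing entry is 100 − 95 = 5.

p = 29, q = 30, n = 5, b = 2, a = 12, k = 16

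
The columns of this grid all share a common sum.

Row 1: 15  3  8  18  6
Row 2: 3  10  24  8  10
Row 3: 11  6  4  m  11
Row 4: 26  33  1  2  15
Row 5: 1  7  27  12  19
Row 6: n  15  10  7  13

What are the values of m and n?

m = 27, n = 18

Columns 2 and 3 both add up to 74, so every column sums to 74.
Column 4: 18 + 8 + 2 + 12 + 7 = 47, so the missing entry is 74 − 47 = 27.
Column 1: 15 + 3 + 11 + 26 + 1 = 56, so the missing entry is 74 − 56 = 18.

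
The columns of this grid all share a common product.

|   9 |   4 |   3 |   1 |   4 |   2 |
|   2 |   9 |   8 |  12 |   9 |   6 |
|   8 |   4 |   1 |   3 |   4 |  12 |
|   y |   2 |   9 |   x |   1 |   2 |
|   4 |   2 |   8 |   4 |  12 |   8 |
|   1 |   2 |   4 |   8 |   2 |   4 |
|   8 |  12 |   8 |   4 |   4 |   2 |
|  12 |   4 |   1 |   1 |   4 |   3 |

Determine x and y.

Columns 3 and 5 each multiply to 55296, so every column has product 55296.
Column 4: 1×12×3×4×8×4×1 = 4608, so the missing entry is 55296 ÷ 4608 = 12.
Column 1: 9×2×8×4×1×8×12 = 55296, so the missing entry is 55296 ÷ 55296 = 1.

x = 12, y = 1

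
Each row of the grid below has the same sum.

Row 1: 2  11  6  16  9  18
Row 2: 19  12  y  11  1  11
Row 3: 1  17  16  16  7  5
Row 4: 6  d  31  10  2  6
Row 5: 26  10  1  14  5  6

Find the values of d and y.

The complete rows each total 62.
Row 4 is missing 62 − 55 = 7 (since 6 + 31 + 10 + 2 + 6 = 55).
Row 2 is missing 62 − 54 = 8 (since 19 + 12 + 11 + 1 + 11 = 54).

d = 7, y = 8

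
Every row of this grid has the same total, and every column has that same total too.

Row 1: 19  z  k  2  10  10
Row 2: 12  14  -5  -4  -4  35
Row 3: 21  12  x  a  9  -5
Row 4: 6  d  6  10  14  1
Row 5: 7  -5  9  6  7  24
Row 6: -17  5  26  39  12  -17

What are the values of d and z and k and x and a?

d = 11, z = 11, k = -4, x = 16, a = -5

Rows 2 and 5 both sum to 48, so that's the common total.
The known cells in row 4 total 37, leaving 48 − 37 = 11 for the blank.
The known cells in column 2 total 37, leaving 48 − 37 = 11 for the blank.
The known cells in column 4 total 53, leaving 48 − 53 = -5 for the blank.
The known cells in row 1 total 52, leaving 48 − 52 = -4 for the blank.
The known cells in row 3 total 32, leaving 48 − 32 = 16 for the blank.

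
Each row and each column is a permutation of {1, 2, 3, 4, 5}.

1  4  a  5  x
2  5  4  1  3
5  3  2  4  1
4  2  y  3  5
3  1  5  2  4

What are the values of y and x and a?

Cell (1,5): column 5 already has {1, 3, 4, 5} → 2.
For row 1, column 3: row 1 already has {1, 2, 4, 5}; that leaves 3.
At (row 4, col 3): row 4 already has {2, 3, 4, 5}, so the value is 1.

y = 1, x = 2, a = 3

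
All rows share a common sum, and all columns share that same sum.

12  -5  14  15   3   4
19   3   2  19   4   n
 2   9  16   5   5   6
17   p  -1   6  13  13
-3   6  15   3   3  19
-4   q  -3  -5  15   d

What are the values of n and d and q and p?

Rows 1 and 3 both sum to 43, so that's the common total.
Row 4: 17 − 1 + 6 + 13 + 13 = 48, so its missing entry is 43 − 48 = -5.
Column 2: -5 + 3 + 9 − 5 + 6 = 8, so its missing entry is 43 − 8 = 35.
Row 6: -4 + 35 − 3 − 5 + 15 = 38, so its missing entry is 43 − 38 = 5.
Row 2: 19 + 3 + 2 + 19 + 4 = 47, so its missing entry is 43 − 47 = -4.

n = -4, d = 5, q = 35, p = -5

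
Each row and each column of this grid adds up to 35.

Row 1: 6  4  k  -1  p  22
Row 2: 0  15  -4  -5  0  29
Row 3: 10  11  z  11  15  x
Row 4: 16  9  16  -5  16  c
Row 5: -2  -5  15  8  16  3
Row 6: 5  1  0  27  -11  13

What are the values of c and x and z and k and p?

Column 5 has 0 + 15 + 16 + 16 − 11 = 36; the blank must be 35 − 36 = -1.
Row 1 has 6 + 4 − 1 − 1 + 22 = 30; the blank must be 35 − 30 = 5.
Column 3 has 5 − 4 + 16 + 15 + 0 = 32; the blank must be 35 − 32 = 3.
Row 3 has 10 + 11 + 3 + 11 + 15 = 50; the blank must be 35 − 50 = -15.
Row 4 has 16 + 9 + 16 − 5 + 16 = 52; the blank must be 35 − 52 = -17.

c = -17, x = -15, z = 3, k = 5, p = -1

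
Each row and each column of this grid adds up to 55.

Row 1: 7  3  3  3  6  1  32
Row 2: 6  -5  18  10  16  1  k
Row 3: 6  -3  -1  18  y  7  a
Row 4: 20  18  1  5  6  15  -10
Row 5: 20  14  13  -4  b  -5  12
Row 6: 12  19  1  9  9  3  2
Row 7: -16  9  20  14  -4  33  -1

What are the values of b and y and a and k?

The known cells in row 5 total 50, leaving 55 − 50 = 5 for the blank.
The known cells in row 2 total 46, leaving 55 − 46 = 9 for the blank.
The known cells in column 5 total 38, leaving 55 − 38 = 17 for the blank.
The known cells in row 3 total 44, leaving 55 − 44 = 11 for the blank.

b = 5, y = 17, a = 11, k = 9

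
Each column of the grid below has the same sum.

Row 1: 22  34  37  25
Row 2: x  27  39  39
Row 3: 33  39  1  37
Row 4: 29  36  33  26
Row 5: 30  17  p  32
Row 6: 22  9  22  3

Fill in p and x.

p = 30, x = 26

Columns 2 and 4 both add up to 162, so every column sums to 162.
Column 3: 37 + 39 + 1 + 33 + 22 = 132, so the missing entry is 162 − 132 = 30.
Column 1: 22 + 33 + 29 + 30 + 22 = 136, so the missing entry is 162 − 136 = 26.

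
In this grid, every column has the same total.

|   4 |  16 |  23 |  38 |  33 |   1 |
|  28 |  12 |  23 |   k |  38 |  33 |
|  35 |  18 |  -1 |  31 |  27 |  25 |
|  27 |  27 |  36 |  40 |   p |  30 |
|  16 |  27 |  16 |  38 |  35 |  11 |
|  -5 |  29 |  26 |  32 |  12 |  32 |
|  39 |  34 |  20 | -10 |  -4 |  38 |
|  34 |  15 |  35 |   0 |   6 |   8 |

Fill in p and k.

p = 31, k = 9

Columns 2 and 3 both add up to 178, so every column sums to 178.
Column 5: 33 + 38 + 27 + 35 + 12 − 4 + 6 = 147, so the missing entry is 178 − 147 = 31.
Column 4: 38 + 31 + 40 + 38 + 32 − 10 + 0 = 169, so the missing entry is 178 − 169 = 9.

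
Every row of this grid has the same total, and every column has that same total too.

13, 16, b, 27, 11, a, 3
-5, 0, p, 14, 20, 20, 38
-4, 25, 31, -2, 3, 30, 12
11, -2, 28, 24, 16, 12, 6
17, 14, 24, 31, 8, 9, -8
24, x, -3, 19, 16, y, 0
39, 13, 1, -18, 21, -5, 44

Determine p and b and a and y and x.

p = 8, b = 6, a = 19, y = 10, x = 29

Rows 3 and 4 both sum to 95, so that's the common total.
Row 2 has -5 + 0 + 14 + 20 + 20 + 38 = 87; the blank must be 95 − 87 = 8.
Column 2 has 16 + 0 + 25 − 2 + 14 + 13 = 66; the blank must be 95 − 66 = 29.
Row 6 has 24 + 29 − 3 + 19 + 16 + 0 = 85; the blank must be 95 − 85 = 10.
Column 3 has 8 + 31 + 28 + 24 − 3 + 1 = 89; the blank must be 95 − 89 = 6.
Row 1 has 13 + 16 + 6 + 27 + 11 + 3 = 76; the blank must be 95 − 76 = 19.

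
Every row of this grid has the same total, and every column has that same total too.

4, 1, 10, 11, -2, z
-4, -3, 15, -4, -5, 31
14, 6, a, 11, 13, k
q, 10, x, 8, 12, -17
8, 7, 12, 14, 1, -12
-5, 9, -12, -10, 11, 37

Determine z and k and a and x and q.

z = 6, k = -15, a = 1, x = 4, q = 13

Rows 2 and 5 both sum to 30, so that's the common total.
Column 1 has 4 − 4 + 14 + 8 − 5 = 17; the blank must be 30 − 17 = 13.
Row 1 has 4 + 1 + 10 + 11 − 2 = 24; the blank must be 30 − 24 = 6.
Row 4 has 13 + 10 + 8 + 12 − 17 = 26; the blank must be 30 − 26 = 4.
Column 3 has 10 + 15 + 4 + 12 − 12 = 29; the blank must be 30 − 29 = 1.
Row 3 has 14 + 6 + 1 + 11 + 13 = 45; the blank must be 30 − 45 = -15.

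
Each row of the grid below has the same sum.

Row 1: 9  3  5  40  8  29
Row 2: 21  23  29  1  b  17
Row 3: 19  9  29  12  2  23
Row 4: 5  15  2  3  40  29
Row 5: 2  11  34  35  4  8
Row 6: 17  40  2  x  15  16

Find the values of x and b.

Row 4 sums to 94 and so does row 5; that's the common total.
In row 6 the known cells total 90, leaving 94 − 90 = 4.
In row 2 the known cells total 91, leaving 94 − 91 = 3.

x = 4, b = 3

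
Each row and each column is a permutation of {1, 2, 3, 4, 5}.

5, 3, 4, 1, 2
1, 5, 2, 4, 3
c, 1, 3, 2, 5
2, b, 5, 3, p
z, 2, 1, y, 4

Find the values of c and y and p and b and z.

c = 4, y = 5, p = 1, b = 4, z = 3

For row 4, column 5: column 5 already has {2, 3, 4, 5}; that leaves 1.
For row 5, column 4: column 4 already has {1, 2, 3, 4}; that leaves 5.
At (row 5, col 1): row 5 already has {1, 2, 4, 5}, so the value is 3.
Cell (4,2): row 4 already has {1, 2, 3, 5} → 4.
Cell (3,1): row 3 already has {1, 2, 3, 5} → 4.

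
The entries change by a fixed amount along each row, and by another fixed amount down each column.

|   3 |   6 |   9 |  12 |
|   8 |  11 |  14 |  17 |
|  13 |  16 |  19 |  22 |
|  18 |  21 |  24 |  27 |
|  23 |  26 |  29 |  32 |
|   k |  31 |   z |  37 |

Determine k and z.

Along each row the entries change by 3 per step; down each column they change by 5.
Row 6: from 31 at column 2, stepping by 3 to column 1 gives 28.
Row 6: from 31 at column 2, stepping by 3 to column 3 gives 34.

k = 28, z = 34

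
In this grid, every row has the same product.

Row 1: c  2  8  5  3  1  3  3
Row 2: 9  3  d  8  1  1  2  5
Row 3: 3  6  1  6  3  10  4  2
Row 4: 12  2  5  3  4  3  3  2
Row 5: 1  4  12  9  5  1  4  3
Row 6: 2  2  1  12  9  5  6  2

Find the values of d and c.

Rows 4 and 6 each multiply to 25920, so every row has product 25920.
Row 2: 9×3×8×1×1×2×5 = 2160, so the missing entry is 25920 ÷ 2160 = 12.
Row 1: 2×8×5×3×1×3×3 = 2160, so the missing entry is 25920 ÷ 2160 = 12.

d = 12, c = 12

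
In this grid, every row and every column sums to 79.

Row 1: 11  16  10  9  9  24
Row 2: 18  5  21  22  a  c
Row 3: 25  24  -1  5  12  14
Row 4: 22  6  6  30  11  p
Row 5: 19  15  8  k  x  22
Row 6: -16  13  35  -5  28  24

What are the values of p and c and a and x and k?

Column 4: 9 + 22 + 5 + 30 − 5 = 61, so its missing entry is 79 − 61 = 18.
Row 5: 19 + 15 + 8 + 18 + 22 = 82, so its missing entry is 79 − 82 = -3.
Column 5: 9 + 12 + 11 − 3 + 28 = 57, so its missing entry is 79 − 57 = 22.
Row 2: 18 + 5 + 21 + 22 + 22 = 88, so its missing entry is 79 − 88 = -9.
Row 4: 22 + 6 + 6 + 30 + 11 = 75, so its missing entry is 79 − 75 = 4.

p = 4, c = -9, a = 22, x = -3, k = 18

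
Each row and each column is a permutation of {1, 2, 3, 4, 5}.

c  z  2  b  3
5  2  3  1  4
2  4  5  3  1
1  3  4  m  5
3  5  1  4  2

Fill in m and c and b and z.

For row 1, column 2: column 2 already has {2, 3, 4, 5}; that leaves 1.
For row 4, column 4: row 4 already has {1, 3, 4, 5}; that leaves 2.
For row 1, column 4: column 4 already has {1, 2, 3, 4}; that leaves 5.
For row 1, column 1: row 1 already has {1, 2, 3, 5}; that leaves 4.

m = 2, c = 4, b = 5, z = 1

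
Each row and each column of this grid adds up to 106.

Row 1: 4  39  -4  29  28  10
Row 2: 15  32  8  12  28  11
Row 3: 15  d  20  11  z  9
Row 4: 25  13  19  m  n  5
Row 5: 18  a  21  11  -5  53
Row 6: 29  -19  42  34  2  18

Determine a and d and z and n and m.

Column 4 has 29 + 12 + 11 + 11 + 34 = 97; the blank must be 106 − 97 = 9.
Row 4 has 25 + 13 + 19 + 9 + 5 = 71; the blank must be 106 − 71 = 35.
Column 5 has 28 + 28 + 35 − 5 + 2 = 88; the blank must be 106 − 88 = 18.
Row 3 has 15 + 20 + 11 + 18 + 9 = 73; the blank must be 106 − 73 = 33.
Row 5 has 18 + 21 + 11 − 5 + 53 = 98; the blank must be 106 − 98 = 8.

a = 8, d = 33, z = 18, n = 35, m = 9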